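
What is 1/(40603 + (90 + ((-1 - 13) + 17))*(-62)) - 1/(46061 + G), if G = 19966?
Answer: 31190/2300182599 ≈ 1.3560e-5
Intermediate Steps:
1/(40603 + (90 + ((-1 - 13) + 17))*(-62)) - 1/(46061 + G) = 1/(40603 + (90 + ((-1 - 13) + 17))*(-62)) - 1/(46061 + 19966) = 1/(40603 + (90 + (-14 + 17))*(-62)) - 1/66027 = 1/(40603 + (90 + 3)*(-62)) - 1*1/66027 = 1/(40603 + 93*(-62)) - 1/66027 = 1/(40603 - 5766) - 1/66027 = 1/34837 - 1/66027 = 31190/2300182599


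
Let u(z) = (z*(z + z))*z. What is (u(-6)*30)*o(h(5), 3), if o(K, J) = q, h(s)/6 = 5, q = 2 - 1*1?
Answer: -12960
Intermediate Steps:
u(z) = 2*z³ (u(z) = (z*(2*z))*z = (2*z²)*z = 2*z³)
q = 1 (q = 2 - 1 = 1)
h(s) = 30 (h(s) = 6*5 = 30)
o(K, J) = 1
(u(-6)*30)*o(h(5), 3) = ((2*(-6)³)*30)*1 = ((2*(-216))*30)*1 = -432*30*1 = -12960*1 = -12960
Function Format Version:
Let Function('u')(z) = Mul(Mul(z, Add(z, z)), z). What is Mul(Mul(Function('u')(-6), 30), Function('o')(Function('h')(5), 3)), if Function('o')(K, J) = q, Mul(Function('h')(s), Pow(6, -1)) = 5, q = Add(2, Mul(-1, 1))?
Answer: -12960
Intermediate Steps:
Function('u')(z) = Mul(2, Pow(z, 3)) (Function('u')(z) = Mul(Mul(z, Mul(2, z)), z) = Mul(Mul(2, Pow(z, 2)), z) = Mul(2, Pow(z, 3)))
q = 1 (q = Add(2, -1) = 1)
Function('h')(s) = 30 (Function('h')(s) = Mul(6, 5) = 30)
Function('o')(K, J) = 1
Mul(Mul(Function('u')(-6), 30), Function('o')(Function('h')(5), 3)) = Mul(Mul(Mul(2, Pow(-6, 3)), 30), 1) = Mul(Mul(Mul(2, -216), 30), 1) = Mul(Mul(-432, 30), 1) = Mul(-12960, 1) = -12960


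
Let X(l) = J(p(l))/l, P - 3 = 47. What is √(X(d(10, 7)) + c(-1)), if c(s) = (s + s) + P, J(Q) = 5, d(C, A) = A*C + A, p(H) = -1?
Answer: √284977/77 ≈ 6.9329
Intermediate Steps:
P = 50 (P = 3 + 47 = 50)
d(C, A) = A + A*C
c(s) = 50 + 2*s (c(s) = (s + s) + 50 = 2*s + 50 = 50 + 2*s)
X(l) = 5/l
√(X(d(10, 7)) + c(-1)) = √(5/((7*(1 + 10))) + (50 + 2*(-1))) = √(5/((7*11)) + (50 - 2)) = √(5/77 + 48) = √(3701/77) = √284977/77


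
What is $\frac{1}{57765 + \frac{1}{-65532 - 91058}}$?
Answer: $\frac{156590}{9045421349} \approx 1.7312 \cdot 10^{-5}$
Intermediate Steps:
$\frac{1}{57765 + \frac{1}{-65532 - 91058}} = \frac{1}{57765 + \frac{1}{-156590}} = \frac{1}{57765 - \frac{1}{156590}} = \frac{1}{\frac{9045421349}{156590}} = \frac{156590}{9045421349}$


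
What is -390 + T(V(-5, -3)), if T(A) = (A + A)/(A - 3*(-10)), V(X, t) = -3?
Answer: -3512/9 ≈ -390.22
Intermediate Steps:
T(A) = 2*A/(30 + A) (T(A) = (2*A)/(A + 30) = (2*A)/(30 + A) = 2*A/(30 + A))
-390 + T(V(-5, -3)) = -390 + 2*(-3)/(30 - 3) = -390 + 2*(-3)/27 = -390 + 2*(-3)*(1/27) = -390 - 2/9 = -3512/9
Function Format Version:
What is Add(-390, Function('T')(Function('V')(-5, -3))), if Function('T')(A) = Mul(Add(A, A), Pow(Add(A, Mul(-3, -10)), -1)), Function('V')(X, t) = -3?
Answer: Rational(-3512, 9) ≈ -390.22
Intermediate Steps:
Function('T')(A) = Mul(2, A, Pow(Add(30, A), -1)) (Function('T')(A) = Mul(Mul(2, A), Pow(Add(A, 30), -1)) = Mul(Mul(2, A), Pow(Add(30, A), -1)) = Mul(2, A, Pow(Add(30, A), -1)))
Add(-390, Function('T')(Function('V')(-5, -3))) = Add(-390, Mul(2, -3, Pow(Add(30, -3), -1))) = Add(-390, Mul(2, -3, Pow(27, -1))) = Add(-390, Mul(2, -3, Rational(1, 27))) = Add(-390, Rational(-2, 9)) = Rational(-3512, 9)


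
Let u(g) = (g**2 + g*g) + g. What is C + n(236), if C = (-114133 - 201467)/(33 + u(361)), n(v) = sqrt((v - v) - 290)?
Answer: -26300/21753 + I*sqrt(290) ≈ -1.209 + 17.029*I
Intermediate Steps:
n(v) = I*sqrt(290) (n(v) = sqrt(0 - 290) = sqrt(-290) = I*sqrt(290))
u(g) = g + 2*g**2 (u(g) = (g**2 + g**2) + g = 2*g**2 + g = g + 2*g**2)
C = -26300/21753 (C = (-114133 - 201467)/(33 + 361*(1 + 2*361)) = -315600/(33 + 361*(1 + 722)) = -315600/(33 + 361*723) = -315600/(33 + 261003) = -315600/261036 = -315600*1/261036 = -26300/21753 ≈ -1.2090)
C + n(236) = -26300/21753 + I*sqrt(290)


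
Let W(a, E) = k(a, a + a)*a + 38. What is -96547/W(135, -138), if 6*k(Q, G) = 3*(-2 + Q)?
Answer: -193094/18031 ≈ -10.709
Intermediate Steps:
k(Q, G) = -1 + Q/2 (k(Q, G) = (3*(-2 + Q))/6 = (-6 + 3*Q)/6 = -1 + Q/2)
W(a, E) = 38 + a*(-1 + a/2) (W(a, E) = (-1 + a/2)*a + 38 = a*(-1 + a/2) + 38 = 38 + a*(-1 + a/2))
-96547/W(135, -138) = -96547/(38 + (½)*135*(-2 + 135)) = -96547/(38 + (½)*135*133) = -96547/(38 + 17955/2) = -96547/18031/2 = -96547*2/18031 = -193094/18031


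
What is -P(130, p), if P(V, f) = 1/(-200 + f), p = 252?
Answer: -1/52 ≈ -0.019231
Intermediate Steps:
-P(130, p) = -1/(-200 + 252) = -1/52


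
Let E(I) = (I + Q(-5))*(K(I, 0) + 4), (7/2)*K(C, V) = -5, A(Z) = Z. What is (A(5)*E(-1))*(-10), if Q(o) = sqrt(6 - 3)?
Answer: 900/7 - 900*sqrt(3)/7 ≈ -94.121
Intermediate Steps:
Q(o) = sqrt(3)
K(C, V) = -10/7 (K(C, V) = (2/7)*(-5) = -10/7)
E(I) = 18*I/7 + 18*sqrt(3)/7 (E(I) = (I + sqrt(3))*(-10/7 + 4) = (I + sqrt(3))*(18/7) = 18*I/7 + 18*sqrt(3)/7)
(A(5)*E(-1))*(-10) = (5*((18/7)*(-1) + 18*sqrt(3)/7))*(-10) = (5*(-18/7 + 18*sqrt(3)/7))*(-10) = (-90/7 + 90*sqrt(3)/7)*(-10) = 900/7 - 900*sqrt(3)/7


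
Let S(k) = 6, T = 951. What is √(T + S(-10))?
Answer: √957 ≈ 30.935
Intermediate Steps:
√(T + S(-10)) = √(951 + 6) = √957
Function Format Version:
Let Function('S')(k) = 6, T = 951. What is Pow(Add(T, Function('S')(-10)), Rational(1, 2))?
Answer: Pow(957, Rational(1, 2)) ≈ 30.935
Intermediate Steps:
Pow(Add(T, Function('S')(-10)), Rational(1, 2)) = Pow(Add(951, 6), Rational(1, 2)) = Pow(957, Rational(1, 2))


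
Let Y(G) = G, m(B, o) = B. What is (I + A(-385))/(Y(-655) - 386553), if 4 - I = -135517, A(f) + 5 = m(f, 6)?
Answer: -135131/387208 ≈ -0.34899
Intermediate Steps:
A(f) = -5 + f
I = 135521 (I = 4 - 1*(-135517) = 4 + 135517 = 135521)
(I + A(-385))/(Y(-655) - 386553) = (135521 + (-5 - 385))/(-655 - 386553) = (135521 - 390)/(-387208) = 135131*(-1/387208) = -135131/387208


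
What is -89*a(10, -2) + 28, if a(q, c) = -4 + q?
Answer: -506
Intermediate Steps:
-89*a(10, -2) + 28 = -89*(-4 + 10) + 28 = -89*6 + 28 = -534 + 28 = -506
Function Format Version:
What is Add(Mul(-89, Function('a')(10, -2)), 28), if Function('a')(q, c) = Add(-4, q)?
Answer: -506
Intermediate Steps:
Add(Mul(-89, Function('a')(10, -2)), 28) = Add(Mul(-89, Add(-4, 10)), 28) = Add(Mul(-89, 6), 28) = Add(-534, 28) = -506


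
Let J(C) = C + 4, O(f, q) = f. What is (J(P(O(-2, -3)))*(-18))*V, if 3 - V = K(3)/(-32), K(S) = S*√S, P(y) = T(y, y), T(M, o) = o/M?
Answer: -270 - 135*√3/16 ≈ -284.61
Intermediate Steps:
P(y) = 1 (P(y) = y/y = 1)
J(C) = 4 + C
K(S) = S^(3/2)
V = 3 + 3*√3/32 (V = 3 - 3^(3/2)/(-32) = 3 - 3*√3*(-1)/32 = 3 - (-3)*√3/32 = 3 + 3*√3/32 ≈ 3.1624)
(J(P(O(-2, -3)))*(-18))*V = ((4 + 1)*(-18))*(3 + 3*√3/32) = (5*(-18))*(3 + 3*√3/32) = -90*(3 + 3*√3/32) = -270 - 135*√3/16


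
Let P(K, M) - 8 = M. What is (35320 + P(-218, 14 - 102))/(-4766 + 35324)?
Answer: 17620/15279 ≈ 1.1532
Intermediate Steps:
P(K, M) = 8 + M
(35320 + P(-218, 14 - 102))/(-4766 + 35324) = (35320 + (8 + (14 - 102)))/(-4766 + 35324) = (35320 + (8 - 88))/30558 = (35320 - 80)*(1/30558) = 35240*(1/30558) = 17620/15279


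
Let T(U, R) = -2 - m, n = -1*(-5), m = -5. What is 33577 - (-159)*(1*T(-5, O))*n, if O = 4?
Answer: 35962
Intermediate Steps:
n = 5
T(U, R) = 3 (T(U, R) = -2 - 1*(-5) = -2 + 5 = 3)
33577 - (-159)*(1*T(-5, O))*n = 33577 - (-159)*(1*3)*5 = 33577 - (-159)*3*5 = 33577 - (-159)*15 = 33577 - 1*(-2385) = 33577 + 2385 = 35962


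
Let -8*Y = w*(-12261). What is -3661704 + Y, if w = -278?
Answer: -16351095/4 ≈ -4.0878e+6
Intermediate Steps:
Y = -1704279/4 (Y = -(-139)*(-12261)/4 = -⅛*3408558 = -1704279/4 ≈ -4.2607e+5)
-3661704 + Y = -3661704 - 1704279/4 = -16351095/4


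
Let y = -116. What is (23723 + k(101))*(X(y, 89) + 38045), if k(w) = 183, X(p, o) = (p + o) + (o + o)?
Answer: 913113576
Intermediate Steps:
X(p, o) = p + 3*o (X(p, o) = (o + p) + 2*o = p + 3*o)
(23723 + k(101))*(X(y, 89) + 38045) = (23723 + 183)*((-116 + 3*89) + 38045) = 23906*((-116 + 267) + 38045) = 23906*(151 + 38045) = 23906*38196 = 913113576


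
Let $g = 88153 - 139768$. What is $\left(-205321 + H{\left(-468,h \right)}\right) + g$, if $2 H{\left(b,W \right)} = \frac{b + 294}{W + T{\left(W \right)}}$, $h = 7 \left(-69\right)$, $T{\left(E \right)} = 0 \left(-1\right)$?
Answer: $- \frac{41366667}{161} \approx -2.5694 \cdot 10^{5}$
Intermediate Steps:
$g = -51615$ ($g = 88153 - 139768 = -51615$)
$T{\left(E \right)} = 0$
$h = -483$
$H{\left(b,W \right)} = \frac{294 + b}{2 W}$ ($H{\left(b,W \right)} = \frac{\left(b + 294\right) \frac{1}{W + 0}}{2} = \frac{\left(294 + b\right) \frac{1}{W}}{2} = \frac{\frac{1}{W} \left(294 + b\right)}{2} = \frac{294 + b}{2 W}$)
$\left(-205321 + H{\left(-468,h \right)}\right) + g = \left(-205321 + \frac{294 - 468}{2 \left(-483\right)}\right) - 51615 = \left(-205321 + \frac{1}{2} \left(- \frac{1}{483}\right) \left(-174\right)\right) - 51615 = \left(-205321 + \frac{29}{161}\right) - 51615 = - \frac{33056652}{161} - 51615 = - \frac{41366667}{161}$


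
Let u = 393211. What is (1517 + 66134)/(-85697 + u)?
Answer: 67651/307514 ≈ 0.21999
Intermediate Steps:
(1517 + 66134)/(-85697 + u) = (1517 + 66134)/(-85697 + 393211) = 67651/307514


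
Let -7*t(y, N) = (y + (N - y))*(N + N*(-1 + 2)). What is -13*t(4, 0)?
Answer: 0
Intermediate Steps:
t(y, N) = -2*N²/7 (t(y, N) = -(y + (N - y))*(N + N*(-1 + 2))/7 = -N*(N + N*1)/7 = -N*(N + N)/7 = -N*2*N/7 = -2*N²/7)
-13*t(4, 0) = -(-26)*0²/7 = -(-26)*0/7 = -13*0 = 0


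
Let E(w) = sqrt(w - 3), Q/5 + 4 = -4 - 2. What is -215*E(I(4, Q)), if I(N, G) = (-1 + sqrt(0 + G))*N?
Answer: -215*sqrt(-7 + 20*I*sqrt(2)) ≈ -715.3 - 913.91*I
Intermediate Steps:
Q = -50 (Q = -20 + 5*(-4 - 2) = -20 + 5*(-6) = -20 - 30 = -50)
I(N, G) = N*(-1 + sqrt(G)) (I(N, G) = (-1 + sqrt(G))*N = N*(-1 + sqrt(G)))
E(w) = sqrt(-3 + w)
-215*E(I(4, Q)) = -215*sqrt(-3 + 4*(-1 + sqrt(-50))) = -215*sqrt(-3 + 4*(-1 + 5*I*sqrt(2))) = -215*sqrt(-3 + (-4 + 20*I*sqrt(2))) = -215*sqrt(-7 + 20*I*sqrt(2))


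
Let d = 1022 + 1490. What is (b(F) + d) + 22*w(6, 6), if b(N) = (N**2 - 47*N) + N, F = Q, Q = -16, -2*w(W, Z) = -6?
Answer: 3570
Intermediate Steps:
w(W, Z) = 3 (w(W, Z) = -1/2*(-6) = 3)
F = -16
d = 2512
b(N) = N**2 - 46*N
(b(F) + d) + 22*w(6, 6) = (-16*(-46 - 16) + 2512) + 22*3 = (-16*(-62) + 2512) + 66 = (992 + 2512) + 66 = 3504 + 66 = 3570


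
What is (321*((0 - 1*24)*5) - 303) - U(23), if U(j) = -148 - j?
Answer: -38652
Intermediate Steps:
(321*((0 - 1*24)*5) - 303) - U(23) = (321*((0 - 1*24)*5) - 303) - (-148 - 1*23) = (321*((0 - 24)*5) - 303) - (-148 - 23) = (321*(-24*5) - 303) - 1*(-171) = (321*(-120) - 303) + 171 = (-38520 - 303) + 171 = -38823 + 171 = -38652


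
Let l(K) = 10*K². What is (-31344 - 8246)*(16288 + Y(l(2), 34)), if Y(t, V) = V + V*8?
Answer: -656956460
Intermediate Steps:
Y(t, V) = 9*V (Y(t, V) = V + 8*V = 9*V)
(-31344 - 8246)*(16288 + Y(l(2), 34)) = (-31344 - 8246)*(16288 + 9*34) = -39590*(16288 + 306) = -39590*16594 = -656956460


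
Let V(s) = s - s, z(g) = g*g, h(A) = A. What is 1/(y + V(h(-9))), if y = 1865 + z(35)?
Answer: 1/3090 ≈ 0.00032362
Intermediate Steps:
z(g) = g**2
y = 3090 (y = 1865 + 35**2 = 1865 + 1225 = 3090)
V(s) = 0
1/(y + V(h(-9))) = 1/(3090 + 0) = 1/3090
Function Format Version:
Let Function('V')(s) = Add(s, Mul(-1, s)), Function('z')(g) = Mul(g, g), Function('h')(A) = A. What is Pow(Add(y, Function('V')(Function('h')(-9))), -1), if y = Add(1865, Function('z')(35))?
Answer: Rational(1, 3090) ≈ 0.00032362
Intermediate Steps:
Function('z')(g) = Pow(g, 2)
y = 3090 (y = Add(1865, Pow(35, 2)) = Add(1865, 1225) = 3090)
Function('V')(s) = 0
Pow(Add(y, Function('V')(Function('h')(-9))), -1) = Pow(Add(3090, 0), -1) = Pow(3090, -1) = Rational(1, 3090)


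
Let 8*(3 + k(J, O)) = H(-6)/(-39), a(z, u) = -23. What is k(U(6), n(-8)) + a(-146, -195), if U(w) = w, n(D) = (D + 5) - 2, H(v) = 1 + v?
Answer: -8107/312 ≈ -25.984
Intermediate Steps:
n(D) = 3 + D (n(D) = (5 + D) - 2 = 3 + D)
k(J, O) = -931/312 (k(J, O) = -3 + ((1 - 6)/(-39))/8 = -3 + (-5*(-1/39))/8 = -3 + (⅛)*(5/39) = -3 + 5/312 = -931/312)
k(U(6), n(-8)) + a(-146, -195) = -931/312 - 23 = -8107/312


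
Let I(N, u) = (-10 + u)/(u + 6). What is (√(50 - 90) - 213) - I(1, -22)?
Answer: -215 + 2*I*√10 ≈ -215.0 + 6.3246*I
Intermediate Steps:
I(N, u) = (-10 + u)/(6 + u)
(√(50 - 90) - 213) - I(1, -22) = (√(50 - 90) - 213) - (-10 - 22)/(6 - 22) = (√(-40) - 213) - (-32)/(-16) = (2*I*√10 - 213) - (-1)*(-32)/16 = (-213 + 2*I*√10) - 1*2 = (-213 + 2*I*√10) - 2 = -215 + 2*I*√10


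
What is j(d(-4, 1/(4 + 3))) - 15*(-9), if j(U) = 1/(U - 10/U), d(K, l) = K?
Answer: 403/3 ≈ 134.33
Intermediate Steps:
j(d(-4, 1/(4 + 3))) - 15*(-9) = -4/(-10 + (-4)²) - 15*(-9) = -4/(-10 + 16) + 135 = -4/6 + 135 = -4*⅙ + 135 = -⅔ + 135 = 403/3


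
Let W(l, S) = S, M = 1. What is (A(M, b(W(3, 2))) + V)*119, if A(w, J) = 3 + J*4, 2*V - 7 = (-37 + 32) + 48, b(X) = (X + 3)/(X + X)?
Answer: 3927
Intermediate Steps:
b(X) = (3 + X)/(2*X) (b(X) = (3 + X)/((2*X)) = (3 + X)*(1/(2*X)) = (3 + X)/(2*X))
V = 25 (V = 7/2 + ((-37 + 32) + 48)/2 = 7/2 + (-5 + 48)/2 = 7/2 + (½)*43 = 7/2 + 43/2 = 25)
A(w, J) = 3 + 4*J
(A(M, b(W(3, 2))) + V)*119 = ((3 + 4*((½)*(3 + 2)/2)) + 25)*119 = ((3 + 4*((½)*(½)*5)) + 25)*119 = ((3 + 4*(5/4)) + 25)*119 = ((3 + 5) + 25)*119 = (8 + 25)*119 = 33*119 = 3927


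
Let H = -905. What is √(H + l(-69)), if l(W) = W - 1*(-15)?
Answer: I*√959 ≈ 30.968*I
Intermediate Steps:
l(W) = 15 + W (l(W) = W + 15 = 15 + W)
√(H + l(-69)) = √(-905 + (15 - 69)) = √(-905 - 54) = √(-959) = I*√959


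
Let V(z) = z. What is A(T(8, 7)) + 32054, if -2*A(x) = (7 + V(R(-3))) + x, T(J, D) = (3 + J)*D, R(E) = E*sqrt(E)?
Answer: 32012 + 3*I*sqrt(3)/2 ≈ 32012.0 + 2.5981*I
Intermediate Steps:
R(E) = E**(3/2)
T(J, D) = D*(3 + J)
A(x) = -7/2 - x/2 + 3*I*sqrt(3)/2 (A(x) = -((7 + (-3)**(3/2)) + x)/2 = -((7 - 3*I*sqrt(3)) + x)/2 = -(7 + x - 3*I*sqrt(3))/2 = -7/2 - x/2 + 3*I*sqrt(3)/2)
A(T(8, 7)) + 32054 = (-7/2 - 7*(3 + 8)/2 + 3*I*sqrt(3)/2) + 32054 = (-7/2 - 7*11/2 + 3*I*sqrt(3)/2) + 32054 = (-7/2 - 1/2*77 + 3*I*sqrt(3)/2) + 32054 = (-7/2 - 77/2 + 3*I*sqrt(3)/2) + 32054 = (-42 + 3*I*sqrt(3)/2) + 32054 = 32012 + 3*I*sqrt(3)/2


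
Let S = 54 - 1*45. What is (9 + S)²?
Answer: 324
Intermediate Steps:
S = 9 (S = 54 - 45 = 9)
(9 + S)² = (9 + 9)² = 18² = 324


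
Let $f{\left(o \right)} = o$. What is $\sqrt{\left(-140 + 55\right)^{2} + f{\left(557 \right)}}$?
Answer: $\sqrt{7782} \approx 88.216$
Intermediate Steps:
$\sqrt{\left(-140 + 55\right)^{2} + f{\left(557 \right)}} = \sqrt{\left(-140 + 55\right)^{2} + 557} = \sqrt{\left(-85\right)^{2} + 557} = \sqrt{7225 + 557} = \sqrt{7782}$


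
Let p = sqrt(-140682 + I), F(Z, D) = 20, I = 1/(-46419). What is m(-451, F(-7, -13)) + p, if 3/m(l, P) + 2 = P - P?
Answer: -3/2 + 7*I*sqrt(6186343266429)/46419 ≈ -1.5 + 375.08*I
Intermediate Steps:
I = -1/46419 ≈ -2.1543e-5
m(l, P) = -3/2 (m(l, P) = 3/(-2 + (P - P)) = 3/(-2 + 0) = 3/(-2) = 3*(-1/2) = -3/2)
p = 7*I*sqrt(6186343266429)/46419 (p = sqrt(-140682 - 1/46419) = sqrt(-6530317759/46419) = 7*I*sqrt(6186343266429)/46419 ≈ 375.08*I)
m(-451, F(-7, -13)) + p = -3/2 + 7*I*sqrt(6186343266429)/46419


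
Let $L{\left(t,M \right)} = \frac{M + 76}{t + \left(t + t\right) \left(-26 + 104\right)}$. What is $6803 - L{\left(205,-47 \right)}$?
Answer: $\frac{218954526}{32185} \approx 6803.0$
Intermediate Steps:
$L{\left(t,M \right)} = \frac{76 + M}{157 t}$ ($L{\left(t,M \right)} = \frac{76 + M}{t + 2 t 78} = \frac{76 + M}{t + 156 t} = \frac{76 + M}{157 t}$)
$6803 - L{\left(205,-47 \right)} = 6803 - \frac{76 - 47}{157 \cdot 205} = 6803 - \frac{1}{157} \cdot \frac{1}{205} \cdot 29 = 6803 - \frac{29}{32185} = \frac{218954526}{32185}$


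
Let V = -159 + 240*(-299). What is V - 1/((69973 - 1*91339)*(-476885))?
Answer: -732791674402291/10189124910 ≈ -71919.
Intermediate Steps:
V = -71919 (V = -159 - 71760 = -71919)
V - 1/((69973 - 1*91339)*(-476885)) = -71919 - 1/((69973 - 1*91339)*(-476885)) = -71919 - (-1)/((69973 - 91339)*476885) = -71919 - (-1)/((-21366)*476885) = -71919 - (-1)*(-1)/(21366*476885) = -71919 - 1*1/10189124910 = -71919 - 1/10189124910 = -732791674402291/10189124910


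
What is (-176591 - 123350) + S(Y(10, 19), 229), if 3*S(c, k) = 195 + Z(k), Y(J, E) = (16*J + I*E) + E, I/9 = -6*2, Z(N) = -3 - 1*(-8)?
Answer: -899623/3 ≈ -2.9987e+5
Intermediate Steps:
Z(N) = 5 (Z(N) = -3 + 8 = 5)
I = -108 (I = 9*(-6*2) = 9*(-12) = -108)
Y(J, E) = -107*E + 16*J (Y(J, E) = (16*J - 108*E) + E = (-108*E + 16*J) + E = -107*E + 16*J)
S(c, k) = 200/3 (S(c, k) = (195 + 5)/3 = (1/3)*200 = 200/3)
(-176591 - 123350) + S(Y(10, 19), 229) = (-176591 - 123350) + 200/3 = -299941 + 200/3 = -899623/3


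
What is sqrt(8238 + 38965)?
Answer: sqrt(47203) ≈ 217.26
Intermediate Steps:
sqrt(8238 + 38965) = sqrt(47203)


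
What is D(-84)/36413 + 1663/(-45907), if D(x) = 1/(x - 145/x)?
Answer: -418498210297/11552507705401 ≈ -0.036226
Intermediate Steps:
D(-84)/36413 + 1663/(-45907) = -84/(-145 + (-84)**2)/36413 + 1663/(-45907) = -84/(-145 + 7056)*(1/36413) + 1663*(-1/45907) = -84/6911*(1/36413) - 1663/45907 = -84*1/6911*(1/36413) - 1663/45907 = -84/6911*1/36413 - 1663/45907 = -84/251650243 - 1663/45907 = -418498210297/11552507705401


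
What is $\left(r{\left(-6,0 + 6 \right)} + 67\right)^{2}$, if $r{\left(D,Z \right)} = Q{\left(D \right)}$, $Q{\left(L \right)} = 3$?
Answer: $4900$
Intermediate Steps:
$r{\left(D,Z \right)} = 3$
$\left(r{\left(-6,0 + 6 \right)} + 67\right)^{2} = \left(3 + 67\right)^{2} = 70^{2} = 4900$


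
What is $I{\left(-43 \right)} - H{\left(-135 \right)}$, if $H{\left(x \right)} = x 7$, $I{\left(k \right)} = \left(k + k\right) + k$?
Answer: $816$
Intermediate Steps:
$I{\left(k \right)} = 3 k$ ($I{\left(k \right)} = 2 k + k = 3 k$)
$H{\left(x \right)} = 7 x$
$I{\left(-43 \right)} - H{\left(-135 \right)} = 3 \left(-43\right) - 7 \left(-135\right) = -129 - -945 = -129 + 945 = 816$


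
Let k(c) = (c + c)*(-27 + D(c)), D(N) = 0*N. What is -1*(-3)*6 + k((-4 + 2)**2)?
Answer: -198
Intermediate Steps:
D(N) = 0
k(c) = -54*c (k(c) = (c + c)*(-27 + 0) = (2*c)*(-27) = -54*c)
-1*(-3)*6 + k((-4 + 2)**2) = -1*(-3)*6 - 54*(-4 + 2)**2 = 3*6 - 54*(-2)**2 = 18 - 54*4 = 18 - 216 = -198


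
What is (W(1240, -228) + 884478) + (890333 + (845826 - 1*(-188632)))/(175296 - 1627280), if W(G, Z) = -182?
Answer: 1283981718473/1451984 ≈ 8.8430e+5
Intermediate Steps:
(W(1240, -228) + 884478) + (890333 + (845826 - 1*(-188632)))/(175296 - 1627280) = (-182 + 884478) + (890333 + (845826 - 1*(-188632)))/(175296 - 1627280) = 884296 + (890333 + (845826 + 188632))/(-1451984) = 884296 + (890333 + 1034458)*(-1/1451984) = 884296 + 1924791*(-1/1451984) = 884296 - 1924791/1451984 = 1283981718473/1451984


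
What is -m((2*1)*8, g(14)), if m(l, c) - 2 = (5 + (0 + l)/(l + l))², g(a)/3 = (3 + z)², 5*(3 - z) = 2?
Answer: -129/4 ≈ -32.250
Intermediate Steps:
z = 13/5 (z = 3 - ⅕*2 = 3 - ⅖ = 13/5 ≈ 2.6000)
g(a) = 2352/25 (g(a) = 3*(3 + 13/5)² = 3*(28/5)² = 3*(784/25) = 2352/25)
m(l, c) = 129/4 (m(l, c) = 2 + (5 + (0 + l)/(l + l))² = 2 + (5 + l/((2*l)))² = 2 + (5 + l*(1/(2*l)))² = 2 + (5 + ½)² = 2 + (11/2)² = 2 + 121/4 = 129/4)
-m((2*1)*8, g(14)) = -1*129/4 = -129/4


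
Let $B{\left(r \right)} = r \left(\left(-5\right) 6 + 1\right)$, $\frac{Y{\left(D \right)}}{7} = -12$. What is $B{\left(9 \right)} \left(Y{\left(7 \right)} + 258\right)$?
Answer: $-45414$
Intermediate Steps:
$Y{\left(D \right)} = -84$ ($Y{\left(D \right)} = 7 \left(-12\right) = -84$)
$B{\left(r \right)} = - 29 r$ ($B{\left(r \right)} = r \left(-30 + 1\right) = r \left(-29\right) = - 29 r$)
$B{\left(9 \right)} \left(Y{\left(7 \right)} + 258\right) = \left(-29\right) 9 \left(-84 + 258\right) = \left(-261\right) 174 = -45414$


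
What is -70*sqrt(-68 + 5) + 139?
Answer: 139 - 210*I*sqrt(7) ≈ 139.0 - 555.61*I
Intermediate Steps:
-70*sqrt(-68 + 5) + 139 = -210*I*sqrt(7) + 139 = 139 - 210*I*sqrt(7)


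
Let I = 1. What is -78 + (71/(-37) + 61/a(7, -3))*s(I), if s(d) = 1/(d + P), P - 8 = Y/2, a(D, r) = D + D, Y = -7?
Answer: -220959/2849 ≈ -77.557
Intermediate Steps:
a(D, r) = 2*D
P = 9/2 (P = 8 - 7/2 = 9/2 ≈ 4.5000)
s(d) = 1/(9/2 + d) (s(d) = 1/(d + 9/2) = 1/(9/2 + d))
-78 + (71/(-37) + 61/a(7, -3))*s(I) = -78 + (71/(-37) + 61/((2*7)))*(2/(9 + 2*1)) = -78 + (71*(-1/37) + 61/14)*(2/(9 + 2)) = -78 + (-71/37 + 61*(1/14))*(2/11) = -78 + (-71/37 + 61/14)*(2*(1/11)) = -78 + (1263/518)*(2/11) = -78 + 1263/2849 = -220959/2849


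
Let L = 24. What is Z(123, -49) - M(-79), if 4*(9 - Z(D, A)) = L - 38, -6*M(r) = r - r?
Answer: 25/2 ≈ 12.500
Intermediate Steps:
M(r) = 0 (M(r) = -(r - r)/6 = -⅙*0 = 0)
Z(D, A) = 25/2 (Z(D, A) = 9 - (24 - 38)/4 = 9 - ¼*(-14) = 9 + 7/2 = 25/2)
Z(123, -49) - M(-79) = 25/2 - 1*0 = 25/2 + 0 = 25/2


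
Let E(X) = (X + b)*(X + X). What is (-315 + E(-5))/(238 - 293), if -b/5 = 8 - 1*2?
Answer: -7/11 ≈ -0.63636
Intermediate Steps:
b = -30 (b = -5*(8 - 1*2) = -5*(8 - 2) = -5*6 = -30)
E(X) = 2*X*(-30 + X) (E(X) = (X - 30)*(X + X) = (-30 + X)*(2*X) = 2*X*(-30 + X))
(-315 + E(-5))/(238 - 293) = (-315 + 2*(-5)*(-30 - 5))/(238 - 293) = (-315 + 2*(-5)*(-35))/(-55) = (-315 + 350)*(-1/55) = 35*(-1/55) = -7/11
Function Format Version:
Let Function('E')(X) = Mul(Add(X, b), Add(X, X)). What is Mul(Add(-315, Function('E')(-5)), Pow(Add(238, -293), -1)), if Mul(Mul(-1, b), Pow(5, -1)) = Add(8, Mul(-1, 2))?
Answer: Rational(-7, 11) ≈ -0.63636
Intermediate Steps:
b = -30 (b = Mul(-5, Add(8, Mul(-1, 2))) = Mul(-5, Add(8, -2)) = Mul(-5, 6) = -30)
Function('E')(X) = Mul(2, X, Add(-30, X)) (Function('E')(X) = Mul(Add(X, -30), Add(X, X)) = Mul(Add(-30, X), Mul(2, X)) = Mul(2, X, Add(-30, X)))
Mul(Add(-315, Function('E')(-5)), Pow(Add(238, -293), -1)) = Mul(Add(-315, Mul(2, -5, Add(-30, -5))), Pow(Add(238, -293), -1)) = Mul(Add(-315, Mul(2, -5, -35)), Pow(-55, -1)) = Mul(Add(-315, 350), Rational(-1, 55)) = Mul(35, Rational(-1, 55)) = Rational(-7, 11)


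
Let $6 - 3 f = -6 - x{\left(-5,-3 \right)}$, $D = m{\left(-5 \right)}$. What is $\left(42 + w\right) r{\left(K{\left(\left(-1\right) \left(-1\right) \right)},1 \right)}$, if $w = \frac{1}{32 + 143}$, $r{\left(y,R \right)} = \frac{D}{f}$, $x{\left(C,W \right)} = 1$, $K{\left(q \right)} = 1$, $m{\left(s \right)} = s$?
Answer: $- \frac{22053}{455} \approx -48.468$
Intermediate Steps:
$D = -5$
$f = \frac{13}{3}$ ($f = 2 - \frac{-6 - 1}{3} = 2 - - \frac{7}{3} = 2 + \frac{7}{3} = \frac{13}{3} \approx 4.3333$)
$r{\left(y,R \right)} = - \frac{15}{13}$ ($r{\left(y,R \right)} = - \frac{5}{\frac{13}{3}} = \left(-5\right) \frac{3}{13} = - \frac{15}{13}$)
$w = \frac{1}{175} \approx 0.0057143$
$\left(42 + w\right) r{\left(K{\left(\left(-1\right) \left(-1\right) \right)},1 \right)} = \left(42 + \frac{1}{175}\right) \left(- \frac{15}{13}\right) = \frac{7351}{175} \left(- \frac{15}{13}\right) = - \frac{22053}{455}$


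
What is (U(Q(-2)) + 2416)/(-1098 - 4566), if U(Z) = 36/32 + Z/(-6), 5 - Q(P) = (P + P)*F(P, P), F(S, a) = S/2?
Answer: -58007/135936 ≈ -0.42672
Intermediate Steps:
F(S, a) = S/2 (F(S, a) = S*(½) = S/2)
Q(P) = 5 - P² (Q(P) = 5 - (P + P)*P/2 = 5 - 2*P*P/2 = 5 - P²)
U(Z) = 9/8 - Z/6 (U(Z) = 36*(1/32) + Z*(-⅙) = 9/8 - Z/6)
(U(Q(-2)) + 2416)/(-1098 - 4566) = ((9/8 - (5 - 1*(-2)²)/6) + 2416)/(-1098 - 4566) = ((9/8 - (5 - 1*4)/6) + 2416)/(-5664) = ((9/8 - (5 - 4)/6) + 2416)*(-1/5664) = ((9/8 - ⅙*1) + 2416)*(-1/5664) = ((9/8 - ⅙) + 2416)*(-1/5664) = (23/24 + 2416)*(-1/5664) = (58007/24)*(-1/5664) = -58007/135936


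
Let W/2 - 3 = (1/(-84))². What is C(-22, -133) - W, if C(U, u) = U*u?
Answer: 10301759/3528 ≈ 2920.0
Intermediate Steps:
W = 21169/3528 (W = 6 + 2*(1/(-84))² = 6 + 2*(-1/84)² = 6 + 2*(1/7056) = 6 + 1/3528 = 21169/3528 ≈ 6.0003)
C(-22, -133) - W = -22*(-133) - 1*21169/3528 = 2926 - 21169/3528 = 10301759/3528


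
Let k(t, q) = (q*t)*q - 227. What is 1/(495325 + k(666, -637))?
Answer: 1/270737252 ≈ 3.6936e-9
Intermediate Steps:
k(t, q) = -227 + t*q**2 (k(t, q) = t*q**2 - 227 = -227 + t*q**2)
1/(495325 + k(666, -637)) = 1/(495325 + (-227 + 666*(-637)**2)) = 1/(495325 + (-227 + 666*405769)) = 1/(495325 + (-227 + 270242154)) = 1/(495325 + 270241927) = 1/270737252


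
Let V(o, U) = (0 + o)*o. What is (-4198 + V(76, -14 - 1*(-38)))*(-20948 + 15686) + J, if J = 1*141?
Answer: -8303295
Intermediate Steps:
V(o, U) = o² (V(o, U) = o*o = o²)
J = 141
(-4198 + V(76, -14 - 1*(-38)))*(-20948 + 15686) + J = (-4198 + 76²)*(-20948 + 15686) + 141 = (-4198 + 5776)*(-5262) + 141 = 1578*(-5262) + 141 = -8303436 + 141 = -8303295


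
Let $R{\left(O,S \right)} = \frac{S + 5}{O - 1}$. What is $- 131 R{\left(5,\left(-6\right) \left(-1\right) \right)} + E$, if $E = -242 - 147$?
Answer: $- \frac{2997}{4} \approx -749.25$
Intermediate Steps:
$E = -389$ ($E = -242 - 147 = -389$)
$R{\left(O,S \right)} = \frac{5 + S}{-1 + O}$
$- 131 R{\left(5,\left(-6\right) \left(-1\right) \right)} + E = - 131 \frac{5 - -6}{-1 + 5} - 389 = - 131 \frac{5 + 6}{4} - 389 = - 131 \cdot \frac{1}{4} \cdot 11 - 389 = \left(-131\right) \frac{11}{4} - 389 = - \frac{1441}{4} - 389 = - \frac{2997}{4}$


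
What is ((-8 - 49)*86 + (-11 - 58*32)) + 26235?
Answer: 19466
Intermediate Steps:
((-8 - 49)*86 + (-11 - 58*32)) + 26235 = (-57*86 + (-11 - 1856)) + 26235 = (-4902 - 1867) + 26235 = -6769 + 26235 = 19466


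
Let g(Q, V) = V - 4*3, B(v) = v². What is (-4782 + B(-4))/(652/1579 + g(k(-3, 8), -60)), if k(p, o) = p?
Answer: 3762757/56518 ≈ 66.576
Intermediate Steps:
g(Q, V) = -12 + V (g(Q, V) = V - 12 = -12 + V)
(-4782 + B(-4))/(652/1579 + g(k(-3, 8), -60)) = (-4782 + (-4)²)/(652/1579 + (-12 - 60)) = (-4782 + 16)/(652*(1/1579) - 72) = -4766/(652/1579 - 72) = -4766/(-113036/1579) = -4766*(-1579/113036) = 3762757/56518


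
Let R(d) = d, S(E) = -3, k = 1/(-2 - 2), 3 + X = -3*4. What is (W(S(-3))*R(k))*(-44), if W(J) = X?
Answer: -165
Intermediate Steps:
X = -15 (X = -3 - 3*4 = -3 - 12 = -15)
k = -¼ (k = 1/(-4) = -¼ ≈ -0.25000)
W(J) = -15
(W(S(-3))*R(k))*(-44) = -15*(-¼)*(-44) = (15/4)*(-44) = -165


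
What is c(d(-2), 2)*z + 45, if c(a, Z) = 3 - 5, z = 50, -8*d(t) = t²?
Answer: -55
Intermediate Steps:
d(t) = -t²/8
c(a, Z) = -2
c(d(-2), 2)*z + 45 = -2*50 + 45 = -100 + 45 = -55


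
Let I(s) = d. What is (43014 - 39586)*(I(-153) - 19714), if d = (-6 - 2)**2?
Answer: -67360200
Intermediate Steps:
d = 64 (d = (-8)**2 = 64)
I(s) = 64
(43014 - 39586)*(I(-153) - 19714) = (43014 - 39586)*(64 - 19714) = 3428*(-19650) = -67360200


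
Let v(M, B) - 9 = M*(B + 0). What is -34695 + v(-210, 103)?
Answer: -56316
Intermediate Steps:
v(M, B) = 9 + B*M (v(M, B) = 9 + M*(B + 0) = 9 + M*B = 9 + B*M)
-34695 + v(-210, 103) = -34695 + (9 + 103*(-210)) = -34695 + (9 - 21630) = -34695 - 21621 = -56316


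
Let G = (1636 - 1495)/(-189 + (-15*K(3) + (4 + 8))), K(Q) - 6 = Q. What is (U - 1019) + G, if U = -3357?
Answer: -455151/104 ≈ -4376.5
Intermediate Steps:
K(Q) = 6 + Q
G = -47/104 (G = (1636 - 1495)/(-189 + (-15*(6 + 3) + (4 + 8))) = 141/(-189 + (-15*9 + 12)) = 141/(-189 + (-135 + 12)) = 141/(-189 - 123) = 141/(-312) = 141*(-1/312) = -47/104 ≈ -0.45192)
(U - 1019) + G = (-3357 - 1019) - 47/104 = -4376 - 47/104 = -455151/104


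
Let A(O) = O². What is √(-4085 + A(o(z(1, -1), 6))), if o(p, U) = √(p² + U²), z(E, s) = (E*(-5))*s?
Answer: 2*I*√1006 ≈ 63.435*I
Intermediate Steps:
z(E, s) = -5*E*s (z(E, s) = (-5*E)*s = -5*E*s)
o(p, U) = √(U² + p²)
√(-4085 + A(o(z(1, -1), 6))) = √(-4085 + (√(6² + (-5*1*(-1))²))²) = √(-4085 + (√(36 + 5²))²) = √(-4085 + (√(36 + 25))²) = √(-4085 + (√61)²) = √(-4085 + 61) = √(-4024) = 2*I*√1006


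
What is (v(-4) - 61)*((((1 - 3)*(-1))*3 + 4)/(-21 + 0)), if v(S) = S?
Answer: 650/21 ≈ 30.952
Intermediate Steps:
(v(-4) - 61)*((((1 - 3)*(-1))*3 + 4)/(-21 + 0)) = (-4 - 61)*((((1 - 3)*(-1))*3 + 4)/(-21 + 0)) = -65*(-2*(-1)*3 + 4)/(-21) = -65*(2*3 + 4)*(-1)/21 = -65*(6 + 4)*(-1)/21 = -650*(-1)/21 = -65*(-10/21) = 650/21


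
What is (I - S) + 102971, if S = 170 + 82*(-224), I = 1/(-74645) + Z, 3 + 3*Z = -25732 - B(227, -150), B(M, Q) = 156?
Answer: 25201346317/223935 ≈ 1.1254e+5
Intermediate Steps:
Z = -25891/3 (Z = -1 + (-25732 - 1*156)/3 = -1 + (-25732 - 156)/3 = -1 + (⅓)*(-25888) = -1 - 25888/3 = -25891/3 ≈ -8630.3)
I = -1932633698/223935 (I = 1/(-74645) - 25891/3 = -1/74645 - 25891/3 = -1932633698/223935 ≈ -8630.3)
S = -18198 (S = 170 - 18368 = -18198)
(I - S) + 102971 = (-1932633698/223935 - 1*(-18198)) + 102971 = (-1932633698/223935 + 18198) + 102971 = 2142535432/223935 + 102971 = 25201346317/223935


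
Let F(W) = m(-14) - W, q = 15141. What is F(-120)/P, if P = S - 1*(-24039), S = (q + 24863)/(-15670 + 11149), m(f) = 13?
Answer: 627/113285 ≈ 0.0055347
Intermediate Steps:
F(W) = 13 - W
S = -292/33 (S = (15141 + 24863)/(-15670 + 11149) = 40004/(-4521) = 40004*(-1/4521) = -292/33 ≈ -8.8485)
P = 792995/33 (P = -292/33 - 1*(-24039) = -292/33 + 24039 = 792995/33 ≈ 24030.)
F(-120)/P = (13 - 1*(-120))/(792995/33) = (13 + 120)*(33/792995) = 133*(33/792995) = 627/113285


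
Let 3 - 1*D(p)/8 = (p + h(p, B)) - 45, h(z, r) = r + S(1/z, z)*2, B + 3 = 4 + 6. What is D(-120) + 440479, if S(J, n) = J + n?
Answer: 6655307/15 ≈ 4.4369e+5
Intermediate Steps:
B = 7 (B = -3 + (4 + 6) = -3 + 10 = 7)
h(z, r) = r + 2*z + 2/z (h(z, r) = r + (1/z + z)*2 = r + (z + 1/z)*2 = r + (2*z + 2/z) = r + 2*z + 2/z)
D(p) = 328 - 24*p - 16/p (D(p) = 24 - 8*((p + (7 + 2*p + 2/p)) - 45) = 24 - 8*((7 + 2/p + 3*p) - 45) = 24 - 8*(-38 + 2/p + 3*p) = 24 + (304 - 24*p - 16/p) = 328 - 24*p - 16/p)
D(-120) + 440479 = (328 - 24*(-120) - 16/(-120)) + 440479 = (328 + 2880 - 16*(-1/120)) + 440479 = (328 + 2880 + 2/15) + 440479 = 48122/15 + 440479 = 6655307/15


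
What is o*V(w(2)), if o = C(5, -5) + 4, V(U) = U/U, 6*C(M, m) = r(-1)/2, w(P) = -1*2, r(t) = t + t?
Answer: 23/6 ≈ 3.8333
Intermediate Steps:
r(t) = 2*t
w(P) = -2
C(M, m) = -⅙ (C(M, m) = ((2*(-1))/2)/6 = (-2*½)/6 = (⅙)*(-1) = -⅙)
V(U) = 1
o = 23/6 (o = -⅙ + 4 = 23/6 ≈ 3.8333)
o*V(w(2)) = (23/6)*1 = 23/6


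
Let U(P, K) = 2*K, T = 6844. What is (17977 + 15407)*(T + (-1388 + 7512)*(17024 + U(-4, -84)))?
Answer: 3446330071392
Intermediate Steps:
(17977 + 15407)*(T + (-1388 + 7512)*(17024 + U(-4, -84))) = (17977 + 15407)*(6844 + (-1388 + 7512)*(17024 + 2*(-84))) = 33384*(6844 + 6124*(17024 - 168)) = 33384*(6844 + 6124*16856) = 33384*(6844 + 103226144) = 33384*103232988 = 3446330071392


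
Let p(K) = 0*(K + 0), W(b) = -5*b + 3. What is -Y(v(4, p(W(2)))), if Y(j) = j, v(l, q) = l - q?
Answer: -4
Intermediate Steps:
W(b) = 3 - 5*b
p(K) = 0 (p(K) = 0*K = 0)
-Y(v(4, p(W(2)))) = -(4 - 1*0) = -(4 + 0) = -1*4 = -4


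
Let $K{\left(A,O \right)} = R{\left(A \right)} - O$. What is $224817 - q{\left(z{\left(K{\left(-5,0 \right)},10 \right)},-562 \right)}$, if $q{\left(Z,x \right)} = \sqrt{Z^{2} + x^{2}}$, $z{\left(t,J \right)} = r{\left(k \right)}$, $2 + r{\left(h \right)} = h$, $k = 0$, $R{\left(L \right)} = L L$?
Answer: $224817 - 2 \sqrt{78962} \approx 2.2426 \cdot 10^{5}$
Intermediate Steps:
$R{\left(L \right)} = L^{2}$
$K{\left(A,O \right)} = A^{2} - O$
$r{\left(h \right)} = -2 + h$
$z{\left(t,J \right)} = -2$ ($z{\left(t,J \right)} = -2 + 0 = -2$)
$224817 - q{\left(z{\left(K{\left(-5,0 \right)},10 \right)},-562 \right)} = 224817 - \sqrt{\left(-2\right)^{2} + \left(-562\right)^{2}} = 224817 - \sqrt{4 + 315844} = 224817 - \sqrt{315848} = 224817 - 2 \sqrt{78962}$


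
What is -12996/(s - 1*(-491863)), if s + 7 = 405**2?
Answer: -4332/218627 ≈ -0.019815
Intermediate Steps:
s = 164018 (s = -7 + 405**2 = -7 + 164025 = 164018)
-12996/(s - 1*(-491863)) = -12996/(164018 - 1*(-491863)) = -12996/(164018 + 491863) = -12996/655881 = -12996*1/655881 = -4332/218627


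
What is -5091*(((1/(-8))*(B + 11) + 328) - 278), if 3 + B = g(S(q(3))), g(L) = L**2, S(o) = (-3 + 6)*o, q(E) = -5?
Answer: -850197/8 ≈ -1.0627e+5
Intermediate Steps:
S(o) = 3*o
B = 222 (B = -3 + (3*(-5))**2 = -3 + (-15)**2 = -3 + 225 = 222)
-5091*(((1/(-8))*(B + 11) + 328) - 278) = -5091*(((1/(-8))*(222 + 11) + 328) - 278) = -5091*(((1*(-1/8))*233 + 328) - 278) = -5091*((-1/8*233 + 328) - 278) = -5091*((-233/8 + 328) - 278) = -5091*(2391/8 - 278) = -5091*167/8 = -850197/8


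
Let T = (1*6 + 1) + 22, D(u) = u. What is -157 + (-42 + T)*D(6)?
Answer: -235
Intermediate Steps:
T = 29 (T = (6 + 1) + 22 = 7 + 22 = 29)
-157 + (-42 + T)*D(6) = -157 + (-42 + 29)*6 = -157 - 13*6 = -157 - 78 = -235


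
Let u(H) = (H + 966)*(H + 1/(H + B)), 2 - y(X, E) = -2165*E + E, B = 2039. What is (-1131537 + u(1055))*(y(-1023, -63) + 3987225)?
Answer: 11922040178181135/3094 ≈ 3.8533e+12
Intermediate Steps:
y(X, E) = 2 + 2164*E (y(X, E) = 2 - (-2165*E + E) = 2 - (-2164)*E = 2 + 2164*E)
u(H) = (966 + H)*(H + 1/(2039 + H)) (u(H) = (H + 966)*(H + 1/(H + 2039)) = (966 + H)*(H + 1/(2039 + H)))
(-1131537 + u(1055))*(y(-1023, -63) + 3987225) = (-1131537 + (966 + 1055**3 + 3005*1055**2 + 1969675*1055)/(2039 + 1055))*((2 + 2164*(-63)) + 3987225) = (-1131537 + (966 + 1174241375 + 3005*1113025 + 2078007125)/3094)*((2 - 136332) + 3987225) = (-1131537 + (966 + 1174241375 + 3344640125 + 2078007125)/3094)*(-136330 + 3987225) = (-1131537 + (1/3094)*6596889591)*3850895 = (-1131537 + 6596889591/3094)*3850895 = (3095914113/3094)*3850895 = 11922040178181135/3094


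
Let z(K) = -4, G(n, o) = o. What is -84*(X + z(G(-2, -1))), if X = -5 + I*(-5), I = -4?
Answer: -924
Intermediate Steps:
X = 15 (X = -5 - 4*(-5) = -5 + 20 = 15)
-84*(X + z(G(-2, -1))) = -84*(15 - 4) = -84*11 = -924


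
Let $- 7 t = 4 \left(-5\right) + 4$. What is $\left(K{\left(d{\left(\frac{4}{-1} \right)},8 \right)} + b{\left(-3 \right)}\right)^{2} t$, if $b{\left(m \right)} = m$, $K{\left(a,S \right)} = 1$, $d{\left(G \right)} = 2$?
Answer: $\frac{64}{7} \approx 9.1429$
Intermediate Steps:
$t = \frac{16}{7}$ ($t = - \frac{4 \left(-5\right) + 4}{7} = - \frac{-20 + 4}{7} = \left(- \frac{1}{7}\right) \left(-16\right) = \frac{16}{7} \approx 2.2857$)
$\left(K{\left(d{\left(\frac{4}{-1} \right)},8 \right)} + b{\left(-3 \right)}\right)^{2} t = \left(1 - 3\right)^{2} \cdot \frac{16}{7} = \left(-2\right)^{2} \cdot \frac{16}{7} = 4 \cdot \frac{16}{7} = \frac{64}{7}$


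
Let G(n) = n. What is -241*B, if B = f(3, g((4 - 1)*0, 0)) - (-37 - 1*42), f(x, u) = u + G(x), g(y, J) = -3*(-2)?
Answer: -21208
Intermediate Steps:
g(y, J) = 6
f(x, u) = u + x
B = 88 (B = (6 + 3) - (-37 - 1*42) = 9 - (-37 - 42) = 9 - 1*(-79) = 9 + 79 = 88)
-241*B = -241*88 = -21208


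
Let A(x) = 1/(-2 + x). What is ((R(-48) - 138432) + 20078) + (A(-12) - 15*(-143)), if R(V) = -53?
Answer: -1627669/14 ≈ -1.1626e+5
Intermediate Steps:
((R(-48) - 138432) + 20078) + (A(-12) - 15*(-143)) = ((-53 - 138432) + 20078) + (1/(-2 - 12) - 15*(-143)) = (-138485 + 20078) + (1/(-14) + 2145) = -118407 + (-1/14 + 2145) = -118407 + 30029/14 = -1627669/14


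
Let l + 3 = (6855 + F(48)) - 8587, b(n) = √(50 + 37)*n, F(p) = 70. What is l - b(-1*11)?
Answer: -1665 + 11*√87 ≈ -1562.4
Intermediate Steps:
b(n) = n*√87 (b(n) = √87*n = n*√87)
l = -1665 (l = -3 + ((6855 + 70) - 8587) = -3 + (6925 - 8587) = -3 - 1662 = -1665)
l - b(-1*11) = -1665 - (-1*11)*√87 = -1665 - (-11)*√87 = -1665 + 11*√87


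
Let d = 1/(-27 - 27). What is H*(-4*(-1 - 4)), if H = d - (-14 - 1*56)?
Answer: 37790/27 ≈ 1399.6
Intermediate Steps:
d = -1/54 (d = 1/(-54) = -1/54 ≈ -0.018519)
H = 3779/54 (H = -1/54 - (-14 - 1*56) = -1/54 - (-14 - 56) = -1/54 - 1*(-70) = -1/54 + 70 = 3779/54 ≈ 69.981)
H*(-4*(-1 - 4)) = 3779*(-4*(-1 - 4))/54 = 3779*(-4*(-5))/54 = (3779/54)*20 = 37790/27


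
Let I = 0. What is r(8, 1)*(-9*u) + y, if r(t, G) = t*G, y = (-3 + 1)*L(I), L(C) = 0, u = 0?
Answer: 0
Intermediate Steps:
y = 0 (y = (-3 + 1)*0 = -2*0 = 0)
r(t, G) = G*t
r(8, 1)*(-9*u) + y = (1*8)*(-9*0) + 0 = 8*0 + 0 = 0 + 0 = 0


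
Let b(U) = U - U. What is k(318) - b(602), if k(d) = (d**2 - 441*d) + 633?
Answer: -38481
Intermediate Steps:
b(U) = 0
k(d) = 633 + d**2 - 441*d
k(318) - b(602) = (633 + 318**2 - 441*318) - 1*0 = (633 + 101124 - 140238) + 0 = -38481 + 0 = -38481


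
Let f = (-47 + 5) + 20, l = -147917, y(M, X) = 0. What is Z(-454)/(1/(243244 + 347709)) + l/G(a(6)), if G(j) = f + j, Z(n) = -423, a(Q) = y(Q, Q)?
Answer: -499932791/2 ≈ -2.4997e+8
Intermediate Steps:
a(Q) = 0
f = -22 (f = -42 + 20 = -22)
G(j) = -22 + j
Z(-454)/(1/(243244 + 347709)) + l/G(a(6)) = -423/(1/(243244 + 347709)) - 147917/(-22 + 0) = -423/(1/590953) - 147917/(-22) = -423/1/590953 - 147917*(-1/22) = -423*590953 + 13447/2 = -249973119 + 13447/2 = -499932791/2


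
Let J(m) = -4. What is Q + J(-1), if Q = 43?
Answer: 39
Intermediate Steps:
Q + J(-1) = 43 - 4 = 39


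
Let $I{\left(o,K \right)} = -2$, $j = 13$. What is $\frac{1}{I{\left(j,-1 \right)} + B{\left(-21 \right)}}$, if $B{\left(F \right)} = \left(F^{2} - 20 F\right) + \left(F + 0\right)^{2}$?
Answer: $\frac{1}{1300} \approx 0.00076923$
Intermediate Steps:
$B{\left(F \right)} = - 20 F + 2 F^{2}$ ($B{\left(F \right)} = \left(F^{2} - 20 F\right) + F^{2} = - 20 F + 2 F^{2}$)
$\frac{1}{I{\left(j,-1 \right)} + B{\left(-21 \right)}} = \frac{1}{-2 + 2 \left(-21\right) \left(-10 - 21\right)} = \frac{1}{-2 + 2 \left(-21\right) \left(-31\right)} = \frac{1}{-2 + 1302} = \frac{1}{1300}$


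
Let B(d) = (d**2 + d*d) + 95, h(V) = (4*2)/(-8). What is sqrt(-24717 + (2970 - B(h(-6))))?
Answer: 2*I*sqrt(5461) ≈ 147.8*I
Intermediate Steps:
h(V) = -1 (h(V) = 8*(-1/8) = -1)
B(d) = 95 + 2*d**2 (B(d) = (d**2 + d**2) + 95 = 2*d**2 + 95 = 95 + 2*d**2)
sqrt(-24717 + (2970 - B(h(-6)))) = sqrt(-24717 + (2970 - (95 + 2*(-1)**2))) = sqrt(-24717 + (2970 - (95 + 2*1))) = sqrt(-24717 + (2970 - (95 + 2))) = sqrt(-24717 + (2970 - 1*97)) = sqrt(-24717 + (2970 - 97)) = sqrt(-24717 + 2873) = sqrt(-21844) = 2*I*sqrt(5461)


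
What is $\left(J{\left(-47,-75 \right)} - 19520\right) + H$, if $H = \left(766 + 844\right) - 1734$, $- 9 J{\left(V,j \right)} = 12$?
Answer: $- \frac{58936}{3} \approx -19645.0$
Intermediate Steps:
$J{\left(V,j \right)} = - \frac{4}{3}$ ($J{\left(V,j \right)} = \left(- \frac{1}{9}\right) 12 = - \frac{4}{3}$)
$H = -124$ ($H = 1610 - 1734 = -124$)
$\left(J{\left(-47,-75 \right)} - 19520\right) + H = \left(- \frac{4}{3} - 19520\right) - 124 = - \frac{58564}{3} - 124 = - \frac{58936}{3}$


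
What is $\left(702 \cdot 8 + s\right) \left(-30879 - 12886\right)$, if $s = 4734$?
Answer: $-452967750$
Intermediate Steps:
$\left(702 \cdot 8 + s\right) \left(-30879 - 12886\right) = \left(702 \cdot 8 + 4734\right) \left(-30879 - 12886\right) = \left(5616 + 4734\right) \left(-43765\right) = 10350 \left(-43765\right) = -452967750$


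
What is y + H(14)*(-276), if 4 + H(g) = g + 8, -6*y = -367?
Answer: -29441/6 ≈ -4906.8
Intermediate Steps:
y = 367/6 (y = -1/6*(-367) = 367/6 ≈ 61.167)
H(g) = 4 + g (H(g) = -4 + (g + 8) = -4 + (8 + g) = 4 + g)
y + H(14)*(-276) = 367/6 + (4 + 14)*(-276) = 367/6 + 18*(-276) = 367/6 - 4968 = -29441/6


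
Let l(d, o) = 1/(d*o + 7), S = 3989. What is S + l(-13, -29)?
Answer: 1531777/384 ≈ 3989.0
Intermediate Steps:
l(d, o) = 1/(7 + d*o)
S + l(-13, -29) = 3989 + 1/(7 - 13*(-29)) = 3989 + 1/(7 + 377) = 3989 + 1/384 = 1531777/384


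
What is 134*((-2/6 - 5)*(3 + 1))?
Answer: -8576/3 ≈ -2858.7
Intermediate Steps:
134*((-2/6 - 5)*(3 + 1)) = 134*((-2*1/6 - 5)*4) = 134*((-1/3 - 5)*4) = 134*(-16/3*4) = 134*(-64/3) = -8576/3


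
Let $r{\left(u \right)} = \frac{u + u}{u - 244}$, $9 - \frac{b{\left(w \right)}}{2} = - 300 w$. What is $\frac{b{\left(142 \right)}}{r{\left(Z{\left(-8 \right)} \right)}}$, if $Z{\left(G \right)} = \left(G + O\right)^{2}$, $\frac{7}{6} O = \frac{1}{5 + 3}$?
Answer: $- \frac{6069865095}{48841} \approx -1.2428 \cdot 10^{5}$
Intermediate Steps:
$b{\left(w \right)} = 18 + 600 w$ ($b{\left(w \right)} = 18 - 2 \left(- 300 w\right) = 18 + 600 w$)
$O = \frac{3}{28}$ ($O = \frac{6}{7 \left(5 + 3\right)} = \frac{6}{7 \cdot 8} = \frac{6}{7} \cdot \frac{1}{8} = \frac{3}{28} \approx 0.10714$)
$Z{\left(G \right)} = \left(\frac{3}{28} + G\right)^{2}$ ($Z{\left(G \right)} = \left(G + \frac{3}{28}\right)^{2} = \left(\frac{3}{28} + G\right)^{2}$)
$r{\left(u \right)} = \frac{2 u}{-244 + u}$
$\frac{b{\left(142 \right)}}{r{\left(Z{\left(-8 \right)} \right)}} = \frac{18 + 600 \cdot 142}{2 \frac{\left(3 + 28 \left(-8\right)\right)^{2}}{784} \frac{1}{-244 + \frac{\left(3 + 28 \left(-8\right)\right)^{2}}{784}}} = \frac{18 + 85200}{2 \frac{\left(3 - 224\right)^{2}}{784} \frac{1}{-244 + \frac{\left(3 - 224\right)^{2}}{784}}} = \frac{85218}{2 \frac{\left(-221\right)^{2}}{784} \frac{1}{-244 + \frac{\left(-221\right)^{2}}{784}}} = \frac{85218}{2 \cdot \frac{1}{784} \cdot 48841 \frac{1}{-244 + \frac{1}{784} \cdot 48841}} = \frac{85218}{2 \cdot \frac{48841}{784} \frac{1}{-244 + \frac{48841}{784}}} = \frac{85218}{2 \cdot \frac{48841}{784} \frac{1}{- \frac{142455}{784}}} = \frac{85218}{2 \cdot \frac{48841}{784} \left(- \frac{784}{142455}\right)} = \frac{85218}{- \frac{97682}{142455}} = 85218 \left(- \frac{142455}{97682}\right) = - \frac{6069865095}{48841}$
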